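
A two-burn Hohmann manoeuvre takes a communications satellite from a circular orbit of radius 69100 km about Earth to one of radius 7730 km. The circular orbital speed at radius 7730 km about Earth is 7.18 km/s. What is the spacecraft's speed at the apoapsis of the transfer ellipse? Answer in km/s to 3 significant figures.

v = 1.08 km/s

From the circular-orbit relation v² = μ/r at r = 7730 km: μ = v²r = (7.18)² × 7730 = 3.98500×10^5 km³/s².
Semi-major axis of the transfer orbit: a_t = (69100 + 7730)/2 = 38415 km.
The apoapsis of the transfer ellipse is at r = 69100 km.
Applying v² = μ(2/r − 1/a_t): v = 1.077 km/s.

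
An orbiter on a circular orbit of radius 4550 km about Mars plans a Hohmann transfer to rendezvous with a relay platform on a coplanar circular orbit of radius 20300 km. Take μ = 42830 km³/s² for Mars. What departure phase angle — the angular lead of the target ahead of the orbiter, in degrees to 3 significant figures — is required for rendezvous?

Semi-major axis of the transfer orbit: a_t = (4550 + 20300)/2 = 12425 km.
The half-period of the transfer ellipse is t = π√(a_t³/μ) = 21024.25 s.
Target angular speed ω₂ = √(μ/r₂³) = 7.155335×10^-5 rad/s.
Angle swept by the target during transfer: ω₂·t = 1.50436 rad = 86.19°.
The orbiter traverses 180° on the transfer ellipse, so the target must lead by 180° − 86.19° = 93.8°.

φ = 93.8°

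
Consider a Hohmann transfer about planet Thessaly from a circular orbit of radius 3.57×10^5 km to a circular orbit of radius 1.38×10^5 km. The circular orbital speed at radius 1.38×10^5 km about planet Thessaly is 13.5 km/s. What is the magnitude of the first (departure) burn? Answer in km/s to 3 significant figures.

Δv₁ = 2.13 km/s

From the circular-orbit relation v² = μ/r at r = 1.38×10^5 km: μ = v²r = (13.5)² × 1.38×10^5 = 2.51505×10^7 km³/s².
Semi-major axis of the transfer orbit: a_t = (3.570×10^5 + 1.380×10^5)/2 = 2.475×10^5 km.
On the circular orbit at r = 3.570×10^5 km, v_c = √(μ/r) = 8.393 km/s.
Vis-viva on the transfer ellipse at r = 3.570×10^5 km gives v_t = √[μ(2/r − 1/a_t)] = 6.267 km/s.
Δv₁ = |v_t − v_c| = |6.267 − 8.393| = 2.126 km/s.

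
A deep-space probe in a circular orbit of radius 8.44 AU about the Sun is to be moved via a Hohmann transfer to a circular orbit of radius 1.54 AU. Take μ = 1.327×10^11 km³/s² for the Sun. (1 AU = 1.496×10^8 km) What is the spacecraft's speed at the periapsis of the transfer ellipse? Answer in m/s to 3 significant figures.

In km: r₁ = 8.44 × 1.496×10^8 = 1.262624×10^9 km; r₂ = 1.54 × 1.496×10^8 = 2.30384×10^8 km.
Semi-major axis of the transfer orbit: a_t = (1.262624×10^9 + 2.30384×10^8)/2 = 7.46504×10^8 km.
At periapsis, r = 2.30384×10^8 km.
Vis-viva: v = √[μ(2/r − 1/a_t)] = √[1.327×10^11 × (2/2.30384×10^8 − 1/7.46504×10^8)] = 31.21 km/s.

v = 31200 m/s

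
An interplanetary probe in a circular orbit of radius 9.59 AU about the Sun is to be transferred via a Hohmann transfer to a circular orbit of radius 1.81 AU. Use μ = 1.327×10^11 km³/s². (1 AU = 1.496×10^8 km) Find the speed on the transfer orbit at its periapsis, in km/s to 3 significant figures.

v = 28.7 km/s

In km: r₁ = 9.59 × 1.496×10^8 = 1.434664×10^9 km; r₂ = 1.81 × 1.496×10^8 = 2.70776×10^8 km.
Transfer-ellipse semi-major axis a_t = (r₁ + r₂)/2 = (1.434664×10^9 + 2.70776×10^8)/2 = 8.5272×10^8 km.
At periapsis, r = 2.70776×10^8 km.
Applying v² = μ(2/r − 1/a_t): v = 28.71 km/s.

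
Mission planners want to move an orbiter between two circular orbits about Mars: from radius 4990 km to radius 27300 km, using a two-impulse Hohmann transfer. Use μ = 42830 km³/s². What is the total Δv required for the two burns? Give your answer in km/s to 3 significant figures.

Δv = 1.44 km/s

The Hohmann ellipse has a_t = (r₁ + r₂)/2 = 16145 km.
At r₁ the circular-orbit speed is v₁ = √(μ/r₁) = 2.930 km/s.
On the transfer ellipse at r₁, v² = μ(2/r − 1/a) gives v_p = √[μ(2/r₁ − 1/a_t)] = 3.810 km/s.
First burn Δv₁ = |v_p − v₁| = 0.8800 km/s.
Circular speed at r₂: v₂ = √(μ/r₂) = 1.2525 km/s.
Transfer-orbit speed at r₂: v_a = √[μ(2/r₂ − 1/a_t)] = 0.69634 km/s.
Second burn Δv₂ = |v₂ − v_a| = 0.5562 km/s.
Total Δv = Δv₁ + Δv₂ = 1.436 km/s.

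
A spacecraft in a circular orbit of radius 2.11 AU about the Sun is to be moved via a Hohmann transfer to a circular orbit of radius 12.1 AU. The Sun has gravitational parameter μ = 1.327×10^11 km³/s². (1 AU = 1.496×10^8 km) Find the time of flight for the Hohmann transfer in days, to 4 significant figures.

t = 3459 days

In km: r₁ = 2.11 × 1.496×10^8 = 3.15656×10^8 km; r₂ = 12.1 × 1.496×10^8 = 1.81016×10^9 km.
The Hohmann ellipse has a_t = (r₁ + r₂)/2 = 1.062908×10^9 km.
Half the transfer-orbit period gives t = π√(a_t³/μ) = 2.989×10^8 s.
Converting: 2.989×10^8 s ÷ 86400 s/day = 3459 days.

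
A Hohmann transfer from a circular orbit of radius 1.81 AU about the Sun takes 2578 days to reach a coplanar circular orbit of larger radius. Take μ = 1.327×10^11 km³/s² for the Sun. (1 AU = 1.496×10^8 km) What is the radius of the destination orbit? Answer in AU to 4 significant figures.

In km: r₁ = 1.81 × 1.496×10^8 = 2.70776×10^8 km.
Transfer time t = 2578 days = 2.227392×10^8 s, and t = π√(a_t³/μ).
So a_t = (μ t²/π²)^(1/3) = (1.327×10^11 × (2.227392×10^8)² / π²)^(1/3) = 8.7375×10^8 km.
Since a_t = (r₁ + r₂)/2, r₂ = 2a_t − r₁ = 2×8.7375×10^8 − 2.70776×10^8 = 1.476724×10^9 km.
In AU: r₂ = 1.476724×10^9 / 1.496×10^8 = 9.871 AU.

r₂ = 9.871 AU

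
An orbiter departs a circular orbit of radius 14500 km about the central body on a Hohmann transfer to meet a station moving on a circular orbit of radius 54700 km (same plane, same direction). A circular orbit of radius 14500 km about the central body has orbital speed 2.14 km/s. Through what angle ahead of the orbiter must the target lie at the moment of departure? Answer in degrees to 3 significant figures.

From the circular-orbit relation v² = μ/r at r = 14500 km: μ = v²r = (2.14)² × 14500 = 66404.2 km³/s².
The Hohmann ellipse has a_t = (r₁ + r₂)/2 = 34600 km.
Transfer time t = π√(a_t³/μ) = 78463.2 s.
The target's mean motion on its circular orbit is ω₂ = √(μ/r₂³) = 2.01427×10^-5 rad/s.
Angle swept by the target during transfer: ω₂·t = 1.58046 rad = 90.554°.
The orbiter traverses 180° on the transfer ellipse, so the target must lead by 180° − 90.554° = 89.4°.

φ = 89.4°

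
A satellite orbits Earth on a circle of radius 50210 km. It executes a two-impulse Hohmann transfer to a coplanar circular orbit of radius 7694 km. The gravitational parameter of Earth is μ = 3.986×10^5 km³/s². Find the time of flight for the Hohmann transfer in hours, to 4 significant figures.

t = 6.809 hours

Transfer-ellipse semi-major axis a_t = (r₁ + r₂)/2 = (50210 + 7694)/2 = 28952 km.
By Kepler's third law the transfer-orbit period is T = 2π√(a_t³/μ), so t = T/2 = 24513 s.
Converting: 24513 s ÷ 3600 s/hour = 6.809 hours.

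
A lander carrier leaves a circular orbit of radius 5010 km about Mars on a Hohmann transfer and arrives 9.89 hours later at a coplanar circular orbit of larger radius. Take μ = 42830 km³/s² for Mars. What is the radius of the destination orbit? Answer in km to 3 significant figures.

Transfer time t = 9.89 hours = 35604 s, and t = π√(a_t³/μ).
So a_t = (μ t²/π²)^(1/3) = (42830 × (35604)² / π²)^(1/3) = 17653 km.
Since a_t = (r₁ + r₂)/2, r₂ = 2a_t − r₁ = 2×17653 − 5010 = 30296 km.

r₂ = 30300 km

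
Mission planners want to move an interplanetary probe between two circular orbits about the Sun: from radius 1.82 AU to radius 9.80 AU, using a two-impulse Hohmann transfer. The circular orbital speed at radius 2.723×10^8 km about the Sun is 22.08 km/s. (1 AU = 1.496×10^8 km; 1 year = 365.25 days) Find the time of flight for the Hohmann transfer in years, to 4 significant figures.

t = 7.001 years

From the circular-orbit relation v² = μ/r at r = 2.723×10^8 km: μ = v²r = (22.08)² × 2.723×10^8 = 1.32753×10^11 km³/s².
In km: r₁ = 1.82 × 1.496×10^8 = 2.72272×10^8 km; r₂ = 9.80 × 1.496×10^8 = 1.46608×10^9 km.
The Hohmann ellipse has a_t = (r₁ + r₂)/2 = 8.69176×10^8 km.
By Kepler's third law the transfer-orbit period is T = 2π√(a_t³/μ), so t = T/2 = 2.2095×10^8 s.
Converting: 2.2095×10^8 s ÷ 3.15576×10^7 s/year (365.25 × 86400) = 7.001 years.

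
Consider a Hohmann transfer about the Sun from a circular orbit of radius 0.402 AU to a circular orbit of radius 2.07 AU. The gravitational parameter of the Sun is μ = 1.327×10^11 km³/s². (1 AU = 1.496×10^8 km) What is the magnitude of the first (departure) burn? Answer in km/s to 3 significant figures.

Δv₁ = 13.8 km/s

In km: r₁ = 0.402 × 1.496×10^8 = 6.01392×10^7 km; r₂ = 2.07 × 1.496×10^8 = 3.09672×10^8 km.
Transfer-ellipse semi-major axis a_t = (r₁ + r₂)/2 = (6.01392×10^7 + 3.09672×10^8)/2 = 1.849056×10^8 km.
On the circular orbit at r = 6.01392×10^7 km, v_c = √(μ/r) = 46.97 km/s.
Vis-viva on the transfer ellipse at r = 6.01392×10^7 km gives v_t = √[μ(2/r − 1/a_t)] = 60.79 km/s.
Δv₁ = |v_t − v_c| = |60.79 − 46.97| = 13.82 km/s.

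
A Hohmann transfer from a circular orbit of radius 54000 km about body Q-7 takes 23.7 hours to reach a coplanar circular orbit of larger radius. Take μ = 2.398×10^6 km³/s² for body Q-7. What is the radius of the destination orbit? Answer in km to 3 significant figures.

r₂ = 1.88×10^5 km

Transfer time t = 23.7 hours = 85320 s, and t = π√(a_t³/μ).
So a_t = (μ t²/π²)^(1/3) = (2.398×10^6 × (85320)² / π²)^(1/3) = 1.2093×10^5 km.
Since a_t = (r₁ + r₂)/2, r₂ = 2a_t − r₁ = 2×1.2093×10^5 − 54000 = 1.8786×10^5 km.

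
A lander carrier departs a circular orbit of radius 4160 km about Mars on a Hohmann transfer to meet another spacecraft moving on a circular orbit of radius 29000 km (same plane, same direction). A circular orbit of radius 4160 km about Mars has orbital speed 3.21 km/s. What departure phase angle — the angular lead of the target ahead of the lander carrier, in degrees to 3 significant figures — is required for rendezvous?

φ = 102°

From the circular-orbit relation v² = μ/r at r = 4160 km: μ = v²r = (3.21)² × 4160 = 42865.1 km³/s².
Transfer-ellipse semi-major axis a_t = (r₁ + r₂)/2 = (4160 + 29000)/2 = 16580 km.
The half-period of the transfer ellipse is t = π√(a_t³/μ) = 32390 s.
The target's mean motion on its circular orbit is ω₂ = √(μ/r₂³) = 4.192×10^-5 rad/s.
Angle swept by the target during transfer: ω₂·t = 1.358 rad = 77.81°.
The lander carrier traverses 180° on the transfer ellipse, so the target must lead by 180° − 77.81° = 102°.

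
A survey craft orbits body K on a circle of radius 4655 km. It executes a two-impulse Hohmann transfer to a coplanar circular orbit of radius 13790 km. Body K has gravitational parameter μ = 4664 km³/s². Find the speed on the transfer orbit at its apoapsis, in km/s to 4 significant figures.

v = 0.4132 km/s

Semi-major axis of the transfer orbit: a_t = (4655 + 13790)/2 = 9222.5 km.
At apoapsis, r = 13790 km.
Vis-viva: v = √[μ(2/r − 1/a_t)] = √[4664 × (2/13790 − 1/9222.5)] = 0.4132 km/s.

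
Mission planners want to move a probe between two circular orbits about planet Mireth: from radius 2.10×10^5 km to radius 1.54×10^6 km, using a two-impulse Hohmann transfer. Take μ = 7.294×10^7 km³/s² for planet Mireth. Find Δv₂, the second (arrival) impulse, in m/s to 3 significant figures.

Transfer-ellipse semi-major axis a_t = (r₁ + r₂)/2 = (2.100×10^5 + 1.540×10^6)/2 = 8.750×10^5 km.
On the circular orbit at r = 1.540×10^6 km, v_c = √(μ/r) = 6.8821 km/s.
Vis-viva on the transfer ellipse at r = 1.540×10^6 km gives v_t = √[μ(2/r − 1/a_t)] = 3.3715 km/s.
Δv₂ = |v_t − v_c| = |3.3715 − 6.8821| = 3.511 km/s.

Δv₂ = 3510 m/s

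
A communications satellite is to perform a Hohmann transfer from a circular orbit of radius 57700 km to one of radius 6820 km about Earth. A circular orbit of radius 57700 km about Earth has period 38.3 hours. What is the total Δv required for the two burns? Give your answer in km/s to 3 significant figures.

Δv = 4.00 km/s

From Kepler's third law T² = 4π²r³/μ at r = 57700 km, T = 38.3 hours = 38.3 × 3600 s = 1.3788×10^5 s: μ = 4π²r³/T² = 3.98919×10^5 km³/s².
Semi-major axis of the transfer orbit: a_t = (57700 + 6820)/2 = 32260 km.
At r₁ the circular-orbit speed is v₁ = √(μ/r₁) = 2.6294 km/s.
On the transfer ellipse at r₁, vis-viva equation gives v_a = √[μ(2/r₁ − 1/a_t)] = 1.2090 km/s.
First burn Δv₁ = |v_a − v₁| = 1.4204 km/s.
At r₂, v₂ = √(μ/r₂) = 7.648040 km/s.
Transfer-orbit speed at r₂: v_p = √[μ(2/r₂ − 1/a_t)] = 10.22836 km/s.
Second burn Δv₂ = |v₂ − v_p| = 2.5803 km/s.
Total Δv = Δv₁ + Δv₂ = 4.001 km/s.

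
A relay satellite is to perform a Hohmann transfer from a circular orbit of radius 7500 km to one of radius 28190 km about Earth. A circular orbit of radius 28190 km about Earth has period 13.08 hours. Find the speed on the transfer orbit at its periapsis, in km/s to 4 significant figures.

From Kepler's third law T² = 4π²r³/μ at r = 28190 km, T = 13.08 hours = 13.08 × 3600 s = 47088 s: μ = 4π²r³/T² = 3.98864×10^5 km³/s².
The Hohmann ellipse has a_t = (r₁ + r₂)/2 = 17845 km.
The periapsis of the transfer ellipse is at r = 7500 km.
Applying v² = μ(2/r − 1/a_t): v = 9.166 km/s.

v = 9.166 km/s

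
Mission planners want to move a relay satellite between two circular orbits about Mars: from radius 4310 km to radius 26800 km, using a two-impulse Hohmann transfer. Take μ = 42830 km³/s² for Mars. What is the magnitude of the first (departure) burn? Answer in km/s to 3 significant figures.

The Hohmann ellipse has a_t = (r₁ + r₂)/2 = 15555 km.
Circular speed at r = 4310 km: v_c = √(μ/r) = 3.1524 km/s.
Transfer-orbit speed at the same r (vis-viva, a = a_t): v_t = √[μ(2/r − 1/a_t)] = 4.1378 km/s.
Δv₁ = |v_t − v_c| = |4.1378 − 3.1524| = 0.9854 km/s.

Δv₁ = 0.985 km/s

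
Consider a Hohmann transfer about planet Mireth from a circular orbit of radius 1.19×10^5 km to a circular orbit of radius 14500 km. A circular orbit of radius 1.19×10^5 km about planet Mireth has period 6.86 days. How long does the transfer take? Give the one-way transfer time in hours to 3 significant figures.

From Kepler's third law T² = 4π²r³/μ at r = 1.19×10^5 km, T = 6.86 days = 6.86 × 86400 s = 5.92704×10^5 s: μ = 4π²r³/T² = 1.89376×10^5 km³/s².
Transfer-ellipse semi-major axis a_t = (r₁ + r₂)/2 = (1.190×10^5 + 14500)/2 = 66750 km.
Transfer time t = π√(a_t³/μ) = π√((66750)³ / 1.89376×10^5) = 1.245×10^5 s.
Converting: 1.245×10^5 s ÷ 3600 s/hour = 34.6 hours.

t = 34.6 hours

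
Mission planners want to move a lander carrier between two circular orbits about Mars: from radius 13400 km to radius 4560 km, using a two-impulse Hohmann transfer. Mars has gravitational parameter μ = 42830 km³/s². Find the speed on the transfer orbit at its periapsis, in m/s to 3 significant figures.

v = 3740 m/s

Transfer-ellipse semi-major axis a_t = (r₁ + r₂)/2 = (13400 + 4560)/2 = 8980 km.
The periapsis of the transfer ellipse is at r = 4560 km.
Applying v² = μ(2/r − 1/a_t): v = 3.744 km/s.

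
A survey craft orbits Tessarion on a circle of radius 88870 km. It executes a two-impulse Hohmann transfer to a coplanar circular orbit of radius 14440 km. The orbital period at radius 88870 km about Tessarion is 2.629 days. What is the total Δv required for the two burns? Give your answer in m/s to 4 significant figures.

From Kepler's third law T² = 4π²r³/μ at r = 88870 km, T = 2.629 days = 2.629 × 86400 s = 2.271456×10^5 s: μ = 4π²r³/T² = 5.37052×10^5 km³/s².
Transfer-ellipse semi-major axis a_t = (r₁ + r₂)/2 = (88870 + 14440)/2 = 51655 km.
Circular speed at r₁: v₁ = √(μ/r₁) = √(5.37052×10^5/88870) = 2.45828 km/s.
Transfer-orbit speed at r₁ (vis-viva): v_a = √[μ(2/r₁ − 1/a_t)] = 1.29974 km/s.
First burn Δv₁ = |v_a − v₁| = 1.1585 km/s.
At r₂, v₂ = √(μ/r₂) = 6.0985 km/s.
Transfer-orbit speed at r₂: v_p = √[μ(2/r₂ − 1/a_t)] = 7.9992 km/s.
Second burn Δv₂ = |v₂ − v_p| = 1.9007 km/s.
Δv = Δv₁ + Δv₂ = 1.1585 + 1.9007 = 3.059 km/s.

Δv = 3059 m/s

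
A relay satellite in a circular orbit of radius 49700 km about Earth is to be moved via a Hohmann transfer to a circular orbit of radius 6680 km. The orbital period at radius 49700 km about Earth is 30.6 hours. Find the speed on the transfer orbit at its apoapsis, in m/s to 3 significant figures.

From Kepler's third law T² = 4π²r³/μ at r = 49700 km, T = 30.6 hours = 30.6 × 3600 s = 1.1016×10^5 s: μ = 4π²r³/T² = 3.99375×10^5 km³/s².
Transfer-ellipse semi-major axis a_t = (r₁ + r₂)/2 = (49700 + 6680)/2 = 28190 km.
The apoapsis of the transfer ellipse is at r = 49700 km.
Vis-viva: v = √[μ(2/r − 1/a_t)] = √[3.99375×10^5 × (2/49700 − 1/28190)] = 1.380 km/s.

v = 1380 m/s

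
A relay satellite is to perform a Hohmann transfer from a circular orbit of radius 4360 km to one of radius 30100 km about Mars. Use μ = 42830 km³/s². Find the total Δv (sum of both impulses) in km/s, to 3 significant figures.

Transfer-ellipse semi-major axis a_t = (r₁ + r₂)/2 = (4360 + 30100)/2 = 17230 km.
Circular speed at r₁: v₁ = √(μ/r₁) = √(42830/4360) = 3.1342 km/s.
Transfer-orbit speed at r₁ (vis-viva): v_p = √[μ(2/r₁ − 1/a_t)] = 4.1426 km/s.
First burn Δv₁ = |v_p − v₁| = 1.008 km/s.
Circular speed at r₂: v₂ = √(μ/r₂) = 1.1929 km/s.
Transfer-orbit speed at r₂: v_a = √[μ(2/r₂ − 1/a_t)] = 0.60006 km/s.
Second burn Δv₂ = |v₂ − v_a| = 0.5928 km/s.
Δv = Δv₁ + Δv₂ = 1.008 + 0.5928 = 1.601 km/s.

Δv = 1.60 km/s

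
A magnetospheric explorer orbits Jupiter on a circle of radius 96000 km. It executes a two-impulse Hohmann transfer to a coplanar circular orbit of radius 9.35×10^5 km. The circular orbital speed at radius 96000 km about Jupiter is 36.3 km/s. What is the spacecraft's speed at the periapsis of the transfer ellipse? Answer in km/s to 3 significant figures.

v = 48.9 km/s

From the circular-orbit relation v² = μ/r at r = 96000 km: μ = v²r = (36.3)² × 96000 = 1.26498×10^8 km³/s².
Transfer-ellipse semi-major axis a_t = (r₁ + r₂)/2 = (96000 + 9.350×10^5)/2 = 5.155×10^5 km.
The periapsis of the transfer ellipse is at r = 96000 km.
Applying v² = μ(2/r − 1/a_t): v = 48.89 km/s.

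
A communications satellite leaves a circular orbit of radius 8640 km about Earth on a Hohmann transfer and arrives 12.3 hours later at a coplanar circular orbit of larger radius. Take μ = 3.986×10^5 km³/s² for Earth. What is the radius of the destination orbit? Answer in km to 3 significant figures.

r₂ = 77200 km

Transfer time t = 12.3 hours = 44280 s, and t = π√(a_t³/μ).
So a_t = (μ t²/π²)^(1/3) = (3.986×10^5 × (44280)² / π²)^(1/3) = 42942 km.
Since a_t = (r₁ + r₂)/2, r₂ = 2a_t − r₁ = 2×42942 − 8640 = 77244 km.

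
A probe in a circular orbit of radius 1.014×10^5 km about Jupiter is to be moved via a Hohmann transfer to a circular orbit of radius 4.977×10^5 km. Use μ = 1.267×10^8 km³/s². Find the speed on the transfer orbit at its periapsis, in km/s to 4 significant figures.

v = 45.56 km/s

The Hohmann ellipse has a_t = (r₁ + r₂)/2 = 2.9955×10^5 km.
At periapsis, r = 1.014×10^5 km.
Applying v² = μ(2/r − 1/a_t): v = 45.56 km/s.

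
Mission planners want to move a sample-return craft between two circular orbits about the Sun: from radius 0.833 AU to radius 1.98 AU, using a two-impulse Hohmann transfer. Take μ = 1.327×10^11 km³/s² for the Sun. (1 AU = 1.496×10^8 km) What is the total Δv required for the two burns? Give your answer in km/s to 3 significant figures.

In km: r₁ = 0.833 × 1.496×10^8 = 1.246168×10^8 km; r₂ = 1.98 × 1.496×10^8 = 2.96208×10^8 km.
Transfer-ellipse semi-major axis a_t = (r₁ + r₂)/2 = (1.246168×10^8 + 2.96208×10^8)/2 = 2.104124×10^8 km.
Circular speed at r₁: v₁ = √(μ/r₁) = √(1.327×10^11/1.246168×10^8) = 32.6323 km/s.
Transfer-orbit speed at r₁ (v² = μ(2/r − 1/a)): v_p = √[μ(2/r₁ − 1/a_t)] = 38.7177 km/s.
First burn Δv₁ = |v_p − v₁| = 6.085 km/s.
At r₂, v₂ = √(μ/r₂) = 21.166 km/s.
Transfer-orbit speed at r₂: v_a = √[μ(2/r₂ − 1/a_t)] = 16.289 km/s.
Second burn Δv₂ = |v₂ − v_a| = 4.877 km/s.
Total Δv = Δv₁ + Δv₂ = 10.96 km/s.

Δv = 11.0 km/s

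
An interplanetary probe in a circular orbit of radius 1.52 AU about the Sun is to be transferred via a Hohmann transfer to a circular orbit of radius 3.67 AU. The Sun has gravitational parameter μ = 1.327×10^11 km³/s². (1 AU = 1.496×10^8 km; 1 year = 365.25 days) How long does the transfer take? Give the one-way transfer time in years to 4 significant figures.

In km: r₁ = 1.52 × 1.496×10^8 = 2.27392×10^8 km; r₂ = 3.67 × 1.496×10^8 = 5.49032×10^8 km.
The Hohmann ellipse has a_t = (r₁ + r₂)/2 = 3.88212×10^8 km.
By Kepler's third law the transfer-orbit period is T = 2π√(a_t³/μ), so t = T/2 = 6.597×10^7 s.
Converting: 6.597×10^7 s ÷ 3.15576×10^7 s/year (365.25 × 86400) = 2.090 years.

t = 2.090 years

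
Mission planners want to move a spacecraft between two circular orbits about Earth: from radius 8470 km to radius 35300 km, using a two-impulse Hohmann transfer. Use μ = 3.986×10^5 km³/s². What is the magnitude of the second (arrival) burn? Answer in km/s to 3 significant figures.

The Hohmann ellipse has a_t = (r₁ + r₂)/2 = 21885 km.
On the circular orbit at r = 35300 km, v_c = √(μ/r) = 3.360 km/s.
Transfer-orbit speed at the same r (vis-viva, a = a_t): v_t = √[μ(2/r − 1/a_t)] = 2.090 km/s.
Δv₂ = |v_t − v_c| = |2.090 − 3.360| = 1.270 km/s.

Δv₂ = 1.27 km/s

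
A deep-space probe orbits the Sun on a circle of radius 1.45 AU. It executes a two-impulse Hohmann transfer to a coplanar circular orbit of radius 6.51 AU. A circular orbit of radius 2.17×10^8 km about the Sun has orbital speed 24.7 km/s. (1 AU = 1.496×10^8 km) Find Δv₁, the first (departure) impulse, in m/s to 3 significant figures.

Δv₁ = 6890 m/s

From the circular-orbit relation v² = μ/r at r = 2.17×10^8 km: μ = v²r = (24.7)² × 2.17×10^8 = 1.32390×10^11 km³/s².
In km: r₁ = 1.45 × 1.496×10^8 = 2.1692×10^8 km; r₂ = 6.51 × 1.496×10^8 = 9.73896×10^8 km.
The Hohmann ellipse has a_t = (r₁ + r₂)/2 = 5.95408×10^8 km.
Circular speed at r = 2.1692×10^8 km: v_c = √(μ/r) = 24.705 km/s.
Transfer-orbit speed at the same r (vis-viva, a = a_t): v_t = √[μ(2/r − 1/a_t)] = 31.596 km/s.
Δv₁ = |v_t − v_c| = |31.596 − 24.705| = 6.891 km/s.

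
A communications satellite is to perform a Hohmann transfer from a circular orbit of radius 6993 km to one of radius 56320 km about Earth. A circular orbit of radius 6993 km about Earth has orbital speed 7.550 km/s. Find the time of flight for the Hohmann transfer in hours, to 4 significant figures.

t = 7.785 hours

From the circular-orbit relation v² = μ/r at r = 6993 km: μ = v²r = (7.550)² × 6993 = 3.98618×10^5 km³/s².
The Hohmann ellipse has a_t = (r₁ + r₂)/2 = 31656.5 km.
By Kepler's third law the transfer-orbit period is T = 2π√(a_t³/μ), so t = T/2 = 28026 s.
Converting: 28026 s ÷ 3600 s/hour = 7.785 hours.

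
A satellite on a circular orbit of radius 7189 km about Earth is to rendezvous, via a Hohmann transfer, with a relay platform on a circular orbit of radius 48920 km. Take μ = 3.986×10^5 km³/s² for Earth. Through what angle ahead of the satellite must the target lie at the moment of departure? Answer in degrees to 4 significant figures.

φ = 101.8°

The Hohmann ellipse has a_t = (r₁ + r₂)/2 = 28054.5 km.
The half-period of the transfer ellipse is t = π√(a_t³/μ) = 23382 s.
The target's mean motion on its circular orbit is ω₂ = √(μ/r₂³) = 5.8350×10^-5 rad/s.
Angle swept by the target during transfer: ω₂·t = 1.3643 rad = 78.17°.
The satellite traverses 180° on the transfer ellipse, so the target must lead by 180° − 78.17° = 101.8°.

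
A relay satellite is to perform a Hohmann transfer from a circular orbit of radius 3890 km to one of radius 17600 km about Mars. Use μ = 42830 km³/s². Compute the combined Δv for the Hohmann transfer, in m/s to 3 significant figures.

Δv = 1550 m/s

Transfer-ellipse semi-major axis a_t = (r₁ + r₂)/2 = (3890 + 17600)/2 = 10745 km.
Circular speed at r₁: v₁ = √(μ/r₁) = √(42830/3890) = 3.3182 km/s.
Transfer-orbit speed at r₁ (v² = μ(2/r − 1/a)): v_p = √[μ(2/r₁ − 1/a_t)] = 4.2467 km/s.
First burn Δv₁ = |v_p − v₁| = 0.9285 km/s.
Circular speed at r₂: v₂ = √(μ/r₂) = 1.560 km/s.
Transfer-orbit speed at r₂: v_a = √[μ(2/r₂ − 1/a_t)] = 0.9386 km/s.
Second burn Δv₂ = |v₂ − v_a| = 0.6214 km/s.
Δv = Δv₁ + Δv₂ = 0.9285 + 0.6214 = 1.550 km/s.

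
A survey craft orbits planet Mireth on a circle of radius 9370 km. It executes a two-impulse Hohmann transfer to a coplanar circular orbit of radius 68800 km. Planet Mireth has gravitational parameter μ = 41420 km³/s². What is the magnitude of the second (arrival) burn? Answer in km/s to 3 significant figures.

Δv₂ = 0.396 km/s

Transfer-ellipse semi-major axis a_t = (r₁ + r₂)/2 = (9370 + 68800)/2 = 39085 km.
Circular speed at r = 68800 km: v_c = √(μ/r) = 0.7759 km/s.
Transfer-orbit speed at the same r (vis-viva, a = a_t): v_t = √[μ(2/r − 1/a_t)] = 0.3799 km/s.
Δv₂ = |v_t − v_c| = |0.3799 − 0.7759| = 0.3960 km/s.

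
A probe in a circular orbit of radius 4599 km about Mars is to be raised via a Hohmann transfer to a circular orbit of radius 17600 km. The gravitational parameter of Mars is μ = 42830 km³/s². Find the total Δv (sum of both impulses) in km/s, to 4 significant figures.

Δv = 1.347 km/s

Semi-major axis of the transfer orbit: a_t = (4599 + 17600)/2 = 11099.5 km.
At r₁ the circular-orbit speed is v₁ = √(μ/r₁) = 3.0517 km/s.
On the transfer ellipse at r₁, vis-viva gives v_p = √[μ(2/r₁ − 1/a_t)] = 3.8428 km/s.
First burn Δv₁ = |v_p − v₁| = 0.7911 km/s.
At r₂, v₂ = √(μ/r₂) = 1.55998 km/s.
Transfer-orbit speed at r₂: v_a = √[μ(2/r₂ − 1/a_t)] = 1.00415 km/s.
Second burn Δv₂ = |v₂ − v_a| = 0.5558 km/s.
Total Δv = Δv₁ + Δv₂ = 1.347 km/s.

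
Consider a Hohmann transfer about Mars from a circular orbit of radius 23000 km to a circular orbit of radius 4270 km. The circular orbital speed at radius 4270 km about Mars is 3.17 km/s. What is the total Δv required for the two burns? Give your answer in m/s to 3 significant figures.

Δv = 1550 m/s

From the circular-orbit relation v² = μ/r at r = 4270 km: μ = v²r = (3.17)² × 4270 = 42908.8 km³/s².
Transfer-ellipse semi-major axis a_t = (r₁ + r₂)/2 = (23000 + 4270)/2 = 13635 km.
Circular speed at r₁: v₁ = √(μ/r₁) = √(42908.8/23000) = 1.3659 km/s.
Transfer-orbit speed at r₁ (vis-viva equation): v_a = √[μ(2/r₁ − 1/a_t)] = 0.76436 km/s.
First burn Δv₁ = |v_a − v₁| = 0.6015 km/s.
At r₂, v₂ = √(μ/r₂) = 3.1700 km/s.
Transfer-orbit speed at r₂: v_p = √[μ(2/r₂ − 1/a_t)] = 4.1171 km/s.
Second burn Δv₂ = |v₂ − v_p| = 0.9471 km/s.
Δv = Δv₁ + Δv₂ = 0.6015 + 0.9471 = 1.549 km/s.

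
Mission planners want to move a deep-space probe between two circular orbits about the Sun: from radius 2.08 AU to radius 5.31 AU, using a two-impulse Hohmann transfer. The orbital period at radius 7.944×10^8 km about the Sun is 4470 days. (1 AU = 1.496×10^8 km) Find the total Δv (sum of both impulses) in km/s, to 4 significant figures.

Δv = 7.332 km/s

From Kepler's third law T² = 4π²r³/μ at r = 7.944×10^8 km, T = 4470 days = 4470 × 86400 s = 3.86208×10^8 s: μ = 4π²r³/T² = 1.32689×10^11 km³/s².
In km: r₁ = 2.08 × 1.496×10^8 = 3.11168×10^8 km; r₂ = 5.31 × 1.496×10^8 = 7.94376×10^8 km.
Semi-major axis of the transfer orbit: a_t = (3.11168×10^8 + 7.94376×10^8)/2 = 5.52772×10^8 km.
At r₁ the circular-orbit speed is v₁ = √(μ/r₁) = 20.650 km/s.
Transfer-orbit speed at r₁ (vis-viva equation): v_p = √[μ(2/r₁ − 1/a_t)] = 24.755 km/s.
First burn Δv₁ = |v_p − v₁| = 4.105 km/s.
Circular speed at r₂: v₂ = √(μ/r₂) = 12.924 km/s.
Transfer-orbit speed at r₂: v_a = √[μ(2/r₂ − 1/a_t)] = 9.6968 km/s.
Second burn Δv₂ = |v₂ − v_a| = 3.227 km/s.
Δv = Δv₁ + Δv₂ = 4.105 + 3.227 = 7.332 km/s.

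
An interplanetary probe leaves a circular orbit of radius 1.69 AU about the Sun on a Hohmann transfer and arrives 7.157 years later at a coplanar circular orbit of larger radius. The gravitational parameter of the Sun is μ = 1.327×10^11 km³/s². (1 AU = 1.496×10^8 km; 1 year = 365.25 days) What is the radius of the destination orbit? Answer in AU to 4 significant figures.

r₂ = 10.10 AU

In km: r₁ = 1.69 × 1.496×10^8 = 2.52824×10^8 km.
Transfer time t = 7.157 years × 365.25 × 86400 s = 2.258577432×10^8 s, and t = π√(a_t³/μ).
So a_t = (μ t²/π²)^(1/3) = (1.327×10^11 × (2.258577432×10^8)² / π²)^(1/3) = 8.8189×10^8 km.
Since a_t = (r₁ + r₂)/2, r₂ = 2a_t − r₁ = 2×8.8189×10^8 − 2.52824×10^8 = 1.510956×10^9 km.
In AU: r₂ = 1.510956×10^9 / 1.496×10^8 = 10.10 AU.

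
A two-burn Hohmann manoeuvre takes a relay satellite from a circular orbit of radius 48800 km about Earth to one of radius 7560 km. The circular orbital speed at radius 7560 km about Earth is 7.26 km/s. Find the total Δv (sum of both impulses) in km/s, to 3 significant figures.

Δv = 3.67 km/s

From the circular-orbit relation v² = μ/r at r = 7560 km: μ = v²r = (7.26)² × 7560 = 3.98469×10^5 km³/s².
Semi-major axis of the transfer orbit: a_t = (48800 + 7560)/2 = 28180 km.
Circular speed at r₁: v₁ = √(μ/r₁) = √(3.98469×10^5/48800) = 2.8575 km/s.
On the transfer ellipse at r₁, vis-viva equation gives v_a = √[μ(2/r₁ − 1/a_t)] = 1.4801 km/s.
First burn Δv₁ = |v_a − v₁| = 1.377 km/s.
Circular speed at r₂: v₂ = √(μ/r₂) = 7.260 km/s.
Transfer-orbit speed at r₂: v_p = √[μ(2/r₂ − 1/a_t)] = 9.554 km/s.
Second burn Δv₂ = |v₂ − v_p| = 2.294 km/s.
Δv = Δv₁ + Δv₂ = 1.377 + 2.294 = 3.671 km/s.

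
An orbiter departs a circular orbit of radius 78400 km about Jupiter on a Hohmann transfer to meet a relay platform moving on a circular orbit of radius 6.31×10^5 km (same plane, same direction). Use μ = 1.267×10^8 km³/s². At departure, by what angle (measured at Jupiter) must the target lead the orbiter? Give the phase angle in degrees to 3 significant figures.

φ = 104°

Semi-major axis of the transfer orbit: a_t = (78400 + 6.310×10^5)/2 = 3.547×10^5 km.
Transfer time t = π√(a_t³/μ) = 58960 s.
Target angular speed ω₂ = √(μ/r₂³) = 2.246×10^-5 rad/s.
Angle swept by the target during transfer: ω₂·t = 1.324 rad = 75.86°.
The orbiter traverses 180° on the transfer ellipse, so the target must lead by 180° − 75.86° = 104°.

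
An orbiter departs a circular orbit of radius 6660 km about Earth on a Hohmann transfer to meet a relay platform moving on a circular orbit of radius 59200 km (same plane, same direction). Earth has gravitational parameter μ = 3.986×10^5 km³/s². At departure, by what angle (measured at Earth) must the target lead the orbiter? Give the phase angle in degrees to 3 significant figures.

φ = 105°

Transfer-ellipse semi-major axis a_t = (r₁ + r₂)/2 = (6660 + 59200)/2 = 32930 km.
The half-period of the transfer ellipse is t = π√(a_t³/μ) = 29735.1 s.
The target's mean motion on its circular orbit is ω₂ = √(μ/r₂³) = 4.38315×10^-5 rad/s.
Angle swept by the target during transfer: ω₂·t = 1.30333 rad = 74.68°.
The orbiter traverses 180° on the transfer ellipse, so the target must lead by 180° − 74.68° = 105°.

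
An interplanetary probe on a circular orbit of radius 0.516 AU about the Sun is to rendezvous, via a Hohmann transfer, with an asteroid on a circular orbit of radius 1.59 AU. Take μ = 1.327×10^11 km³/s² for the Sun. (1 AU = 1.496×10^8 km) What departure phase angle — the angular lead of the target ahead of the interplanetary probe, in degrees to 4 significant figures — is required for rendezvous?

In km: r₁ = 0.516 × 1.496×10^8 = 7.71936×10^7 km; r₂ = 1.59 × 1.496×10^8 = 2.37864×10^8 km.
Semi-major axis of the transfer orbit: a_t = (7.71936×10^7 + 2.37864×10^8)/2 = 1.575288×10^8 km.
The half-period of the transfer ellipse is t = π√(a_t³/μ) = 1.70512×10^7 s.
Target angular speed ω₂ = √(μ/r₂³) = 9.92984×10^-8 rad/s.
Angle swept by the target during transfer: ω₂·t = 1.6932 rad = 97.01°.
The interplanetary probe traverses 180° on the transfer ellipse, so the target must lead by 180° − 97.01° = 82.99°.

φ = 82.99°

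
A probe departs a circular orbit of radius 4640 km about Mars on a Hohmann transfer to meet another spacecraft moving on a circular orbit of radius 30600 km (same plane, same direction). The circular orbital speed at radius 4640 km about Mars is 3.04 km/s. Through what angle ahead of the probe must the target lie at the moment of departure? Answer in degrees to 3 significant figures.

φ = 101°

From the circular-orbit relation v² = μ/r at r = 4640 km: μ = v²r = (3.04)² × 4640 = 42881.0 km³/s².
Transfer-ellipse semi-major axis a_t = (r₁ + r₂)/2 = (4640 + 30600)/2 = 17620 km.
Transfer time t = π√(a_t³/μ) = 35480 s.
The target's mean motion on its circular orbit is ω₂ = √(μ/r₂³) = 3.869×10^-5 rad/s.
Angle swept by the target during transfer: ω₂·t = 1.3727 rad = 78.65°.
Arrival is 180° from departure on the ellipse, so φ = 180° − 78.65° = 101°.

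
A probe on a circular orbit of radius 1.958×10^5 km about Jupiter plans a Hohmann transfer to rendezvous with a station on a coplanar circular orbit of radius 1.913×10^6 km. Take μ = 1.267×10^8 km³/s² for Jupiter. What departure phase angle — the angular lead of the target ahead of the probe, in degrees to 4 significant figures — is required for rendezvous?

φ = 106.3°

The Hohmann ellipse has a_t = (r₁ + r₂)/2 = 1.0544×10^6 km.
The half-period of the transfer ellipse is t = π√(a_t³/μ) = 3.02183×10^5 s.
The target's mean motion on its circular orbit is ω₂ = √(μ/r₂³) = 4.25418×10^-6 rad/s.
Angle swept by the target during transfer: ω₂·t = 1.28554 rad = 73.66°.
The probe traverses 180° on the transfer ellipse, so the target must lead by 180° − 73.66° = 106.3°.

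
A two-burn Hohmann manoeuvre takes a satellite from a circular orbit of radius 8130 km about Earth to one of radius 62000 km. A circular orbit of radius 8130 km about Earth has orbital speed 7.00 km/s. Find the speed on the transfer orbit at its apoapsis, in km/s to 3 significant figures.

v = 1.22 km/s

From the circular-orbit relation v² = μ/r at r = 8130 km: μ = v²r = (7.00)² × 8130 = 3.98370×10^5 km³/s².
Semi-major axis of the transfer orbit: a_t = (8130 + 62000)/2 = 35065 km.
At apoapsis, r = 62000 km.
From the vis-viva equation, v = √[μ(2/r − 1/a_t)] = 1.221 km/s.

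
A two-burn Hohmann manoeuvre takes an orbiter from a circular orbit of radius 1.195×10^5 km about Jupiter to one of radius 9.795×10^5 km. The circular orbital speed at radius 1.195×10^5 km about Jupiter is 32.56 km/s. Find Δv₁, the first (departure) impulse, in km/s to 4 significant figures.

From the circular-orbit relation v² = μ/r at r = 1.195×10^5 km: μ = v²r = (32.56)² × 1.195×10^5 = 1.26688×10^8 km³/s².
Transfer-ellipse semi-major axis a_t = (r₁ + r₂)/2 = (1.195×10^5 + 9.795×10^5)/2 = 5.495×10^5 km.
On the circular orbit at r = 1.195×10^5 km, v_c = √(μ/r) = 32.56 km/s.
Transfer-orbit speed at the same r (vis-viva, a = a_t): v_t = √[μ(2/r − 1/a_t)] = 43.47 km/s.
Δv₁ = |v_t − v_c| = |43.47 − 32.56| = 10.91 km/s.

Δv₁ = 10.91 km/s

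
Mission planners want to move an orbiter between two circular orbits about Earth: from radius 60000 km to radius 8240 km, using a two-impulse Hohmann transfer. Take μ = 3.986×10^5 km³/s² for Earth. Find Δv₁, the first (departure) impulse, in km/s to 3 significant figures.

Δv₁ = 1.31 km/s

The Hohmann ellipse has a_t = (r₁ + r₂)/2 = 34120 km.
On the circular orbit at r = 60000 km, v_c = √(μ/r) = 2.5775 km/s.
Transfer-orbit speed at the same r (vis-viva, a = a_t): v_t = √[μ(2/r − 1/a_t)] = 1.2666 km/s.
Δv₁ = |v_t − v_c| = |1.2666 − 2.5775| = 1.311 km/s.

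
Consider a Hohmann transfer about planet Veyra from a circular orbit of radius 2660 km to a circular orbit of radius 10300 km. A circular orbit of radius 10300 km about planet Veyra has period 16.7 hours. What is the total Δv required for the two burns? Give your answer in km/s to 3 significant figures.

Δv = 0.939 km/s

From Kepler's third law T² = 4π²r³/μ at r = 10300 km, T = 16.7 hours = 16.7 × 3600 s = 60120 s: μ = 4π²r³/T² = 11935.3 km³/s².
The Hohmann ellipse has a_t = (r₁ + r₂)/2 = 6480 km.
Circular speed at r₁: v₁ = √(μ/r₁) = √(11935.3/2660) = 2.118244 km/s.
Transfer-orbit speed at r₁ (vis-viva equation): v_p = √[μ(2/r₁ − 1/a_t)] = 2.670589 km/s.
First burn Δv₁ = |v_p − v₁| = 0.5523 km/s.
At r₂, v₂ = √(μ/r₂) = 1.0765 km/s.
Transfer-orbit speed at r₂: v_a = √[μ(2/r₂ − 1/a_t)] = 0.68969 km/s.
Second burn Δv₂ = |v₂ − v_a| = 0.3868 km/s.
Δv = Δv₁ + Δv₂ = 0.5523 + 0.3868 = 0.9391 km/s.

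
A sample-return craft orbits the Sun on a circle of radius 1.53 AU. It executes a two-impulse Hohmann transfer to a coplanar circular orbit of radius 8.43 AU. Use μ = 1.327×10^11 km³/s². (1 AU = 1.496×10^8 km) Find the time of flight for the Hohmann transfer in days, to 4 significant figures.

t = 2030 days

In km: r₁ = 1.53 × 1.496×10^8 = 2.28888×10^8 km; r₂ = 8.43 × 1.496×10^8 = 1.261128×10^9 km.
Transfer-ellipse semi-major axis a_t = (r₁ + r₂)/2 = (2.28888×10^8 + 1.261128×10^9)/2 = 7.45008×10^8 km.
Half the transfer-orbit period gives t = π√(a_t³/μ) = 1.754×10^8 s.
Converting: 1.754×10^8 s ÷ 86400 s/day = 2030 days.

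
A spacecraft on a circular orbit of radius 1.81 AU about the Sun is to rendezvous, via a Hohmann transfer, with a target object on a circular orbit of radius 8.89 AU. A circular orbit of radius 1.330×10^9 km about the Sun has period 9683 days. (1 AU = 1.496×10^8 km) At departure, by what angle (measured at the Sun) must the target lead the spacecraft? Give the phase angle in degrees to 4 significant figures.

φ = 95.97°

From Kepler's third law T² = 4π²r³/μ at r = 1.330×10^9 km, T = 9683 days = 9683 × 86400 s = 8.366112×10^8 s: μ = 4π²r³/T² = 1.32699×10^11 km³/s².
In km: r₁ = 1.81 × 1.496×10^8 = 2.70776×10^8 km; r₂ = 8.89 × 1.496×10^8 = 1.329944×10^9 km.
Transfer-ellipse semi-major axis a_t = (r₁ + r₂)/2 = (2.70776×10^8 + 1.329944×10^9)/2 = 8.0036×10^8 km.
Transfer time t = π√(a_t³/μ) = 1.952739×10^8 s.
Target angular speed ω₂ = √(μ/r₂³) = 7.510755×10^-9 rad/s.
Angle swept by the target during transfer: ω₂·t = 1.46665 rad = 84.03°.
Arrival is 180° from departure on the ellipse, so φ = 180° − 84.03° = 95.97°.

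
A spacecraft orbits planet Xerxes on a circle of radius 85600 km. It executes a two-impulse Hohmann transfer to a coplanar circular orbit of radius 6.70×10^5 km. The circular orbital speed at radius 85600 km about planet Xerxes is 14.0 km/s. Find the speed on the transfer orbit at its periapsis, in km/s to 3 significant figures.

v = 18.6 km/s

From the circular-orbit relation v² = μ/r at r = 85600 km: μ = v²r = (14.0)² × 85600 = 1.67776×10^7 km³/s².
Transfer-ellipse semi-major axis a_t = (r₁ + r₂)/2 = (85600 + 6.700×10^5)/2 = 3.778×10^5 km.
At periapsis, r = 85600 km.
Vis-viva: v = √[μ(2/r − 1/a_t)] = √[1.67776×10^7 × (2/85600 − 1/3.778×10^5)] = 18.64 km/s.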